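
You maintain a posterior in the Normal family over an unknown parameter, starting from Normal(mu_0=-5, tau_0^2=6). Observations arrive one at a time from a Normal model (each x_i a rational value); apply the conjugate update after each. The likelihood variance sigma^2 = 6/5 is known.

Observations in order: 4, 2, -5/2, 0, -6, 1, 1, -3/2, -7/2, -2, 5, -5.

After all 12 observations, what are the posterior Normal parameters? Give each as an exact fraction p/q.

mu_0=-85/122, tau_0^2=6/61

obs 1: x=4 → posterior Normal(5/2, 1)
obs 2: x=2 → posterior Normal(25/11, 6/11)
obs 3: x=-5/2 → posterior Normal(25/32, 3/8)
obs 4: x=0 → posterior Normal(25/42, 2/7)
obs 5: x=-6 → posterior Normal(-35/52, 3/13)
obs 6: x=1 → posterior Normal(-25/62, 6/31)
obs 7: x=1 → posterior Normal(-5/24, 1/6)
obs 8: x=-3/2 → posterior Normal(-15/41, 6/41)
obs 9: x=-7/2 → posterior Normal(-65/92, 3/23)
obs 10: x=-2 → posterior Normal(-5/6, 2/17)
obs 11: x=5 → posterior Normal(-5/16, 3/28)
obs 12: x=-5 → posterior Normal(-85/122, 6/61)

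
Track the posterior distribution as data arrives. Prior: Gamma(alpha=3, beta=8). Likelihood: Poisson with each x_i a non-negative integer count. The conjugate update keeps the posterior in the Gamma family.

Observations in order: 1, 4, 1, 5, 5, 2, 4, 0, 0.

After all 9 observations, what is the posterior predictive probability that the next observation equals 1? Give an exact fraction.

obs 1: x=1 → posterior Gamma(4, 9)
obs 2: x=4 → posterior Gamma(8, 10)
obs 3: x=1 → posterior Gamma(9, 11)
obs 4: x=5 → posterior Gamma(14, 12)
obs 5: x=5 → posterior Gamma(19, 13)
obs 6: x=2 → posterior Gamma(21, 14)
obs 7: x=4 → posterior Gamma(25, 15)
obs 8: x=0 → posterior Gamma(25, 16)
obs 9: x=0 → posterior Gamma(25, 17)

144265685308710059473489249776425/433595865796975883590475106484224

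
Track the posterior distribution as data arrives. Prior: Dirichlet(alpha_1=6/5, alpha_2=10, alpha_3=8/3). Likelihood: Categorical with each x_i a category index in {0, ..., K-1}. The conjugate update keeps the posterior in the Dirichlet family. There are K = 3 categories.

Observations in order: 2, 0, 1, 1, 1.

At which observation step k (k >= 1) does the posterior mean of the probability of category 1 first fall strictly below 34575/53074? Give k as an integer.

k = 2

obs 1: x=2 → posterior Dirichlet(6/5, 10, 11/3)
obs 2: x=0 → posterior Dirichlet(11/5, 10, 11/3)
obs 3: x=1 → posterior Dirichlet(11/5, 11, 11/3)
obs 4: x=1 → posterior Dirichlet(11/5, 12, 11/3)
obs 5: x=1 → posterior Dirichlet(11/5, 13, 11/3)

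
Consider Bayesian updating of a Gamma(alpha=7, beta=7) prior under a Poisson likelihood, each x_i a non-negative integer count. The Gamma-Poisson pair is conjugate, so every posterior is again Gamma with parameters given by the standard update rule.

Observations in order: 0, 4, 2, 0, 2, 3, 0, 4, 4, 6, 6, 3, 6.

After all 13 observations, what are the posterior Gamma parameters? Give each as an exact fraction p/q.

alpha=47, beta=20

obs 1: x=0 → posterior Gamma(7, 8)
obs 2: x=4 → posterior Gamma(11, 9)
obs 3: x=2 → posterior Gamma(13, 10)
obs 4: x=0 → posterior Gamma(13, 11)
obs 5: x=2 → posterior Gamma(15, 12)
obs 6: x=3 → posterior Gamma(18, 13)
obs 7: x=0 → posterior Gamma(18, 14)
obs 8: x=4 → posterior Gamma(22, 15)
obs 9: x=4 → posterior Gamma(26, 16)
obs 10: x=6 → posterior Gamma(32, 17)
obs 11: x=6 → posterior Gamma(38, 18)
obs 12: x=3 → posterior Gamma(41, 19)
obs 13: x=6 → posterior Gamma(47, 20)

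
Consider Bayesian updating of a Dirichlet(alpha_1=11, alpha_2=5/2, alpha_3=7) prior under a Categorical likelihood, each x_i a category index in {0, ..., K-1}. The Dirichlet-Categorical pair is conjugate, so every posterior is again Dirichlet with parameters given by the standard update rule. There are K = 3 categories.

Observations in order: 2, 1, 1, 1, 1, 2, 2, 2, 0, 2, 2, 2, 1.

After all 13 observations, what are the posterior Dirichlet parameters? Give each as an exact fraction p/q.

alpha_1=12, alpha_2=15/2, alpha_3=14

obs 1: x=2 → posterior Dirichlet(11, 5/2, 8)
obs 2: x=1 → posterior Dirichlet(11, 7/2, 8)
obs 3: x=1 → posterior Dirichlet(11, 9/2, 8)
obs 4: x=1 → posterior Dirichlet(11, 11/2, 8)
obs 5: x=1 → posterior Dirichlet(11, 13/2, 8)
obs 6: x=2 → posterior Dirichlet(11, 13/2, 9)
obs 7: x=2 → posterior Dirichlet(11, 13/2, 10)
obs 8: x=2 → posterior Dirichlet(11, 13/2, 11)
obs 9: x=0 → posterior Dirichlet(12, 13/2, 11)
obs 10: x=2 → posterior Dirichlet(12, 13/2, 12)
obs 11: x=2 → posterior Dirichlet(12, 13/2, 13)
obs 12: x=2 → posterior Dirichlet(12, 13/2, 14)
obs 13: x=1 → posterior Dirichlet(12, 15/2, 14)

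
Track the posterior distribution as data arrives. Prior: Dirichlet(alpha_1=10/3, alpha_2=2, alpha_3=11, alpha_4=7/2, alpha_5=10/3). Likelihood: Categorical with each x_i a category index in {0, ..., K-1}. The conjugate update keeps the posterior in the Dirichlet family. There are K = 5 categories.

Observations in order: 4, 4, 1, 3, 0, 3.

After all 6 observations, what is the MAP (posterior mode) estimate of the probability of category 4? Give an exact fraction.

26/145

obs 1: x=4 → posterior Dirichlet(10/3, 2, 11, 7/2, 13/3)
obs 2: x=4 → posterior Dirichlet(10/3, 2, 11, 7/2, 16/3)
obs 3: x=1 → posterior Dirichlet(10/3, 3, 11, 7/2, 16/3)
obs 4: x=3 → posterior Dirichlet(10/3, 3, 11, 9/2, 16/3)
obs 5: x=0 → posterior Dirichlet(13/3, 3, 11, 9/2, 16/3)
obs 6: x=3 → posterior Dirichlet(13/3, 3, 11, 11/2, 16/3)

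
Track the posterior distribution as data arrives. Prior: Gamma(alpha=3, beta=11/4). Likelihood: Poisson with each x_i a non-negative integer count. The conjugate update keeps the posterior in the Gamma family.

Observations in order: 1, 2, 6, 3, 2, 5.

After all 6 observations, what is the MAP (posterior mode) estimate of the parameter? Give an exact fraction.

12/5

obs 1: x=1 → posterior Gamma(4, 15/4)
obs 2: x=2 → posterior Gamma(6, 19/4)
obs 3: x=6 → posterior Gamma(12, 23/4)
obs 4: x=3 → posterior Gamma(15, 27/4)
obs 5: x=2 → posterior Gamma(17, 31/4)
obs 6: x=5 → posterior Gamma(22, 35/4)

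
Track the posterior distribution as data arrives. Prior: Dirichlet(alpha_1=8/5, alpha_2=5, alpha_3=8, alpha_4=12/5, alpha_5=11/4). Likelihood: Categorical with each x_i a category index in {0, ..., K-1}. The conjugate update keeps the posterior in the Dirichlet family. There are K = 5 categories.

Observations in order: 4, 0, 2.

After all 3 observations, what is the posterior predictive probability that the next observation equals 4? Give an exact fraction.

obs 1: x=4 → posterior Dirichlet(8/5, 5, 8, 12/5, 15/4)
obs 2: x=0 → posterior Dirichlet(13/5, 5, 8, 12/5, 15/4)
obs 3: x=2 → posterior Dirichlet(13/5, 5, 9, 12/5, 15/4)

15/91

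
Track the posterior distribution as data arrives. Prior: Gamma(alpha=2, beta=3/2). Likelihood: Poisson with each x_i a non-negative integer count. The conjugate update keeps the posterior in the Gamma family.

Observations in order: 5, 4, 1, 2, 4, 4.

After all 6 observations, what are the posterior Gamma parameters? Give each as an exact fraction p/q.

alpha=22, beta=15/2

obs 1: x=5 → posterior Gamma(7, 5/2)
obs 2: x=4 → posterior Gamma(11, 7/2)
obs 3: x=1 → posterior Gamma(12, 9/2)
obs 4: x=2 → posterior Gamma(14, 11/2)
obs 5: x=4 → posterior Gamma(18, 13/2)
obs 6: x=4 → posterior Gamma(22, 15/2)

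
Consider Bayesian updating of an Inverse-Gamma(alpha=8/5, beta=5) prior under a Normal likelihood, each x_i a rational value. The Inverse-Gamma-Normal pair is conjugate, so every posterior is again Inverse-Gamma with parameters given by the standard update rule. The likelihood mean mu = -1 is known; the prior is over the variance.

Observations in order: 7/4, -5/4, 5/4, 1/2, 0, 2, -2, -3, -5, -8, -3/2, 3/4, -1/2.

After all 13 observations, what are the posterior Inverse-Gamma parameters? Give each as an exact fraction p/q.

alpha=81/10, beta=217/4

obs 1: x=7/4 → posterior Inverse-Gamma(21/10, 281/32)
obs 2: x=-5/4 → posterior Inverse-Gamma(13/5, 141/16)
obs 3: x=5/4 → posterior Inverse-Gamma(31/10, 363/32)
obs 4: x=1/2 → posterior Inverse-Gamma(18/5, 399/32)
obs 5: x=0 → posterior Inverse-Gamma(41/10, 415/32)
obs 6: x=2 → posterior Inverse-Gamma(23/5, 559/32)
obs 7: x=-2 → posterior Inverse-Gamma(51/10, 575/32)
obs 8: x=-3 → posterior Inverse-Gamma(28/5, 639/32)
obs 9: x=-5 → posterior Inverse-Gamma(61/10, 895/32)
obs 10: x=-8 → posterior Inverse-Gamma(33/5, 1679/32)
obs 11: x=-3/2 → posterior Inverse-Gamma(71/10, 1683/32)
obs 12: x=3/4 → posterior Inverse-Gamma(38/5, 433/8)
obs 13: x=-1/2 → posterior Inverse-Gamma(81/10, 217/4)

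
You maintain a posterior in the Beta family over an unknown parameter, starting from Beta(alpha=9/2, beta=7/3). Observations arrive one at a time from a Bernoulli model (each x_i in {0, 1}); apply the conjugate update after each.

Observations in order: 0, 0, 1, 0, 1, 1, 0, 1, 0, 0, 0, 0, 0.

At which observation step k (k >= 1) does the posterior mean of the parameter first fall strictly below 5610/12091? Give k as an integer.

obs 1: x=0 → posterior Beta(9/2, 10/3)
obs 2: x=0 → posterior Beta(9/2, 13/3)
obs 3: x=1 → posterior Beta(11/2, 13/3)
obs 4: x=0 → posterior Beta(11/2, 16/3)
obs 5: x=1 → posterior Beta(13/2, 16/3)
obs 6: x=1 → posterior Beta(15/2, 16/3)
obs 7: x=0 → posterior Beta(15/2, 19/3)
obs 8: x=1 → posterior Beta(17/2, 19/3)
obs 9: x=0 → posterior Beta(17/2, 22/3)
obs 10: x=0 → posterior Beta(17/2, 25/3)
obs 11: x=0 → posterior Beta(17/2, 28/3)
obs 12: x=0 → posterior Beta(17/2, 31/3)
obs 13: x=0 → posterior Beta(17/2, 34/3)

k = 12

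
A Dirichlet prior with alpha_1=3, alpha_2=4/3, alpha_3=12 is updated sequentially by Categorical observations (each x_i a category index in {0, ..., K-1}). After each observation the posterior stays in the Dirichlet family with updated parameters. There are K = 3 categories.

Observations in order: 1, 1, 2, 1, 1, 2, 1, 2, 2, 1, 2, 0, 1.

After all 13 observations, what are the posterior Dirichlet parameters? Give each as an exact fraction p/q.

obs 1: x=1 → posterior Dirichlet(3, 7/3, 12)
obs 2: x=1 → posterior Dirichlet(3, 10/3, 12)
obs 3: x=2 → posterior Dirichlet(3, 10/3, 13)
obs 4: x=1 → posterior Dirichlet(3, 13/3, 13)
obs 5: x=1 → posterior Dirichlet(3, 16/3, 13)
obs 6: x=2 → posterior Dirichlet(3, 16/3, 14)
obs 7: x=1 → posterior Dirichlet(3, 19/3, 14)
obs 8: x=2 → posterior Dirichlet(3, 19/3, 15)
obs 9: x=2 → posterior Dirichlet(3, 19/3, 16)
obs 10: x=1 → posterior Dirichlet(3, 22/3, 16)
obs 11: x=2 → posterior Dirichlet(3, 22/3, 17)
obs 12: x=0 → posterior Dirichlet(4, 22/3, 17)
obs 13: x=1 → posterior Dirichlet(4, 25/3, 17)

alpha_1=4, alpha_2=25/3, alpha_3=17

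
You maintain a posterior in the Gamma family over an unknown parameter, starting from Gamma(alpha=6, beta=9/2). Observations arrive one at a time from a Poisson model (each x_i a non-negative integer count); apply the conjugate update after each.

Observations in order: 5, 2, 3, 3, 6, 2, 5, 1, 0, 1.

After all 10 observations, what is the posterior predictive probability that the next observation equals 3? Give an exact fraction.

obs 1: x=5 → posterior Gamma(11, 11/2)
obs 2: x=2 → posterior Gamma(13, 13/2)
obs 3: x=3 → posterior Gamma(16, 15/2)
obs 4: x=3 → posterior Gamma(19, 17/2)
obs 5: x=6 → posterior Gamma(25, 19/2)
obs 6: x=2 → posterior Gamma(27, 21/2)
obs 7: x=5 → posterior Gamma(32, 23/2)
obs 8: x=1 → posterior Gamma(33, 25/2)
obs 9: x=0 → posterior Gamma(33, 27/2)
obs 10: x=1 → posterior Gamma(34, 29/2)

3008292959738133258995207173797826625430205519108722720/15148954872646847105498509334067131813327318808179940511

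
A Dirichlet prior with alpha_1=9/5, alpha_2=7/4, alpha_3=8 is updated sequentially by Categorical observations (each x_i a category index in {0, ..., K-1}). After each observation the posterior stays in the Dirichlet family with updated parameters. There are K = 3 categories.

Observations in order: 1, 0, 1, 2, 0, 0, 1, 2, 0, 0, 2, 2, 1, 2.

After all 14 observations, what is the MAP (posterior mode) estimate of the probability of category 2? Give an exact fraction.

240/451

obs 1: x=1 → posterior Dirichlet(9/5, 11/4, 8)
obs 2: x=0 → posterior Dirichlet(14/5, 11/4, 8)
obs 3: x=1 → posterior Dirichlet(14/5, 15/4, 8)
obs 4: x=2 → posterior Dirichlet(14/5, 15/4, 9)
obs 5: x=0 → posterior Dirichlet(19/5, 15/4, 9)
obs 6: x=0 → posterior Dirichlet(24/5, 15/4, 9)
obs 7: x=1 → posterior Dirichlet(24/5, 19/4, 9)
obs 8: x=2 → posterior Dirichlet(24/5, 19/4, 10)
obs 9: x=0 → posterior Dirichlet(29/5, 19/4, 10)
obs 10: x=0 → posterior Dirichlet(34/5, 19/4, 10)
obs 11: x=2 → posterior Dirichlet(34/5, 19/4, 11)
obs 12: x=2 → posterior Dirichlet(34/5, 19/4, 12)
obs 13: x=1 → posterior Dirichlet(34/5, 23/4, 12)
obs 14: x=2 → posterior Dirichlet(34/5, 23/4, 13)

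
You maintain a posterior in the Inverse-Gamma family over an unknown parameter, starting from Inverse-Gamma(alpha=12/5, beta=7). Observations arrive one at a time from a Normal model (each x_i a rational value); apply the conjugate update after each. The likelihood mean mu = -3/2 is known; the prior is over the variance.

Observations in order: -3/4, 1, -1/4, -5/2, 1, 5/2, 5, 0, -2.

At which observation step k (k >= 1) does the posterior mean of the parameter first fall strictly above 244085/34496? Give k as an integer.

k = 7

obs 1: x=-3/4 → posterior Inverse-Gamma(29/10, 233/32)
obs 2: x=1 → posterior Inverse-Gamma(17/5, 333/32)
obs 3: x=-1/4 → posterior Inverse-Gamma(39/10, 179/16)
obs 4: x=-5/2 → posterior Inverse-Gamma(22/5, 187/16)
obs 5: x=1 → posterior Inverse-Gamma(49/10, 237/16)
obs 6: x=5/2 → posterior Inverse-Gamma(27/5, 365/16)
obs 7: x=5 → posterior Inverse-Gamma(59/10, 703/16)
obs 8: x=0 → posterior Inverse-Gamma(32/5, 721/16)
obs 9: x=-2 → posterior Inverse-Gamma(69/10, 723/16)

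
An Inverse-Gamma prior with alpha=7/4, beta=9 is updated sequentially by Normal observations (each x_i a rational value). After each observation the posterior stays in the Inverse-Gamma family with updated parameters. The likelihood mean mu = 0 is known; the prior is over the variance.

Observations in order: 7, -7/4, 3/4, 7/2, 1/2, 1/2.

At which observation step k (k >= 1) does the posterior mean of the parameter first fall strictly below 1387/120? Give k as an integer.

k = 6

obs 1: x=7 → posterior Inverse-Gamma(9/4, 67/2)
obs 2: x=-7/4 → posterior Inverse-Gamma(11/4, 1121/32)
obs 3: x=3/4 → posterior Inverse-Gamma(13/4, 565/16)
obs 4: x=7/2 → posterior Inverse-Gamma(15/4, 663/16)
obs 5: x=1/2 → posterior Inverse-Gamma(17/4, 665/16)
obs 6: x=1/2 → posterior Inverse-Gamma(19/4, 667/16)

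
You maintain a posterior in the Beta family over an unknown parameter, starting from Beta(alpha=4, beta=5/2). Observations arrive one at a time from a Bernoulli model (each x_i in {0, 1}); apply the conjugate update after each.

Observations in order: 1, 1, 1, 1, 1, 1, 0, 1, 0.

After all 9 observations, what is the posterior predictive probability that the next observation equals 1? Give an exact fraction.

22/31

obs 1: x=1 → posterior Beta(5, 5/2)
obs 2: x=1 → posterior Beta(6, 5/2)
obs 3: x=1 → posterior Beta(7, 5/2)
obs 4: x=1 → posterior Beta(8, 5/2)
obs 5: x=1 → posterior Beta(9, 5/2)
obs 6: x=1 → posterior Beta(10, 5/2)
obs 7: x=0 → posterior Beta(10, 7/2)
obs 8: x=1 → posterior Beta(11, 7/2)
obs 9: x=0 → posterior Beta(11, 9/2)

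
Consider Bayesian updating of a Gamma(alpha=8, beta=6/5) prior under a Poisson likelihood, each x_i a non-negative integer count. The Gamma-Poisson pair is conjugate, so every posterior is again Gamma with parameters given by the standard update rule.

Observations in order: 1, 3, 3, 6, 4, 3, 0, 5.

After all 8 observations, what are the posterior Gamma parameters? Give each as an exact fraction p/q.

alpha=33, beta=46/5

obs 1: x=1 → posterior Gamma(9, 11/5)
obs 2: x=3 → posterior Gamma(12, 16/5)
obs 3: x=3 → posterior Gamma(15, 21/5)
obs 4: x=6 → posterior Gamma(21, 26/5)
obs 5: x=4 → posterior Gamma(25, 31/5)
obs 6: x=3 → posterior Gamma(28, 36/5)
obs 7: x=0 → posterior Gamma(28, 41/5)
obs 8: x=5 → posterior Gamma(33, 46/5)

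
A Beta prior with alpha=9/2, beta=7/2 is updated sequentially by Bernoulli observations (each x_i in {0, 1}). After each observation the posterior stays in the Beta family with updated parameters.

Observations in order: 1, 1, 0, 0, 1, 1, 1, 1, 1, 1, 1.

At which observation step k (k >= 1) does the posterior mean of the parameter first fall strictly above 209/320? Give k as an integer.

obs 1: x=1 → posterior Beta(11/2, 7/2)
obs 2: x=1 → posterior Beta(13/2, 7/2)
obs 3: x=0 → posterior Beta(13/2, 9/2)
obs 4: x=0 → posterior Beta(13/2, 11/2)
obs 5: x=1 → posterior Beta(15/2, 11/2)
obs 6: x=1 → posterior Beta(17/2, 11/2)
obs 7: x=1 → posterior Beta(19/2, 11/2)
obs 8: x=1 → posterior Beta(21/2, 11/2)
obs 9: x=1 → posterior Beta(23/2, 11/2)
obs 10: x=1 → posterior Beta(25/2, 11/2)
obs 11: x=1 → posterior Beta(27/2, 11/2)

k = 8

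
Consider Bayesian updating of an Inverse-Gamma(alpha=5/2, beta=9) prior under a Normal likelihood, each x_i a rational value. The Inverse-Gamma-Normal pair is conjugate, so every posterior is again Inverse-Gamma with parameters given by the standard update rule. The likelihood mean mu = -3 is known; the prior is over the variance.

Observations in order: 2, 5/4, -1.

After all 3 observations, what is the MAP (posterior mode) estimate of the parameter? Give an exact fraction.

1041/160

obs 1: x=2 → posterior Inverse-Gamma(3, 43/2)
obs 2: x=5/4 → posterior Inverse-Gamma(7/2, 977/32)
obs 3: x=-1 → posterior Inverse-Gamma(4, 1041/32)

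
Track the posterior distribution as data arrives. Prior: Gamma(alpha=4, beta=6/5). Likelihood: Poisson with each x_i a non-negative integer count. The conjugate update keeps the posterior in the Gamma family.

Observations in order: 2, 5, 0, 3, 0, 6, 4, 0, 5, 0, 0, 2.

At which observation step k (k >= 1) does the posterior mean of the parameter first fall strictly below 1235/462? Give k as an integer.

k = 3

obs 1: x=2 → posterior Gamma(6, 11/5)
obs 2: x=5 → posterior Gamma(11, 16/5)
obs 3: x=0 → posterior Gamma(11, 21/5)
obs 4: x=3 → posterior Gamma(14, 26/5)
obs 5: x=0 → posterior Gamma(14, 31/5)
obs 6: x=6 → posterior Gamma(20, 36/5)
obs 7: x=4 → posterior Gamma(24, 41/5)
obs 8: x=0 → posterior Gamma(24, 46/5)
obs 9: x=5 → posterior Gamma(29, 51/5)
obs 10: x=0 → posterior Gamma(29, 56/5)
obs 11: x=0 → posterior Gamma(29, 61/5)
obs 12: x=2 → posterior Gamma(31, 66/5)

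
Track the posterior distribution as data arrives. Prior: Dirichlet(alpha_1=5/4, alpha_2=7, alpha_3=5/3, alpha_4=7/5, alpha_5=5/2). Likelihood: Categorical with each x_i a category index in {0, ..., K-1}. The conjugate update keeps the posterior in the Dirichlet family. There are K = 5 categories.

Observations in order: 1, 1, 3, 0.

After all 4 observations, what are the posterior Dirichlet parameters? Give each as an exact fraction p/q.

obs 1: x=1 → posterior Dirichlet(5/4, 8, 5/3, 7/5, 5/2)
obs 2: x=1 → posterior Dirichlet(5/4, 9, 5/3, 7/5, 5/2)
obs 3: x=3 → posterior Dirichlet(5/4, 9, 5/3, 12/5, 5/2)
obs 4: x=0 → posterior Dirichlet(9/4, 9, 5/3, 12/5, 5/2)

alpha_1=9/4, alpha_2=9, alpha_3=5/3, alpha_4=12/5, alpha_5=5/2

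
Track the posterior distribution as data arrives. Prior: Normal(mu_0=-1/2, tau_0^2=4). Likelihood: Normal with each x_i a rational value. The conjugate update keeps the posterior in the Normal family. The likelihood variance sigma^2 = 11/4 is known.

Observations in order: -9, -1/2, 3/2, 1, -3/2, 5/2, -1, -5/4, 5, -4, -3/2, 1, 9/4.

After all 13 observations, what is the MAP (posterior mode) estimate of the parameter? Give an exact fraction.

-187/438

obs 1: x=-9 → posterior Normal(-299/54, 44/27)
obs 2: x=-1/2 → posterior Normal(-315/86, 44/43)
obs 3: x=3/2 → posterior Normal(-267/118, 44/59)
obs 4: x=1 → posterior Normal(-47/30, 44/75)
obs 5: x=-3/2 → posterior Normal(-283/182, 44/91)
obs 6: x=5/2 → posterior Normal(-203/214, 44/107)
obs 7: x=-1 → posterior Normal(-235/246, 44/123)
obs 8: x=-5/4 → posterior Normal(-275/278, 44/139)
obs 9: x=5 → posterior Normal(-23/62, 44/155)
obs 10: x=-4 → posterior Normal(-27/38, 44/171)
obs 11: x=-3/2 → posterior Normal(-291/374, 4/17)
obs 12: x=1 → posterior Normal(-37/58, 44/203)
obs 13: x=9/4 → posterior Normal(-187/438, 44/219)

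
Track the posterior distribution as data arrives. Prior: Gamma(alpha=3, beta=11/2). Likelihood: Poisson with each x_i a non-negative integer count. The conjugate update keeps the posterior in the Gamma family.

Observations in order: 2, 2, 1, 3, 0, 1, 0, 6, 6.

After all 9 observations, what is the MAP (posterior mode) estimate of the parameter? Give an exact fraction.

46/29

obs 1: x=2 → posterior Gamma(5, 13/2)
obs 2: x=2 → posterior Gamma(7, 15/2)
obs 3: x=1 → posterior Gamma(8, 17/2)
obs 4: x=3 → posterior Gamma(11, 19/2)
obs 5: x=0 → posterior Gamma(11, 21/2)
obs 6: x=1 → posterior Gamma(12, 23/2)
obs 7: x=0 → posterior Gamma(12, 25/2)
obs 8: x=6 → posterior Gamma(18, 27/2)
obs 9: x=6 → posterior Gamma(24, 29/2)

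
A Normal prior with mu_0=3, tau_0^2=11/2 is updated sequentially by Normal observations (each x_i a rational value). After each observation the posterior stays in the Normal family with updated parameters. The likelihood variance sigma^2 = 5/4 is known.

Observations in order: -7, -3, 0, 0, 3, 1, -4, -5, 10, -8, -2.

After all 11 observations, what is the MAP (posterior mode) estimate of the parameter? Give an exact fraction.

obs 1: x=-7 → posterior Normal(-139/27, 55/54)
obs 2: x=-3 → posterior Normal(-205/49, 55/98)
obs 3: x=0 → posterior Normal(-205/71, 55/142)
obs 4: x=0 → posterior Normal(-205/93, 55/186)
obs 5: x=3 → posterior Normal(-139/115, 11/46)
obs 6: x=1 → posterior Normal(-117/137, 55/274)
obs 7: x=-4 → posterior Normal(-205/159, 55/318)
obs 8: x=-5 → posterior Normal(-315/181, 55/362)
obs 9: x=10 → posterior Normal(-95/203, 55/406)
obs 10: x=-8 → posterior Normal(-271/225, 11/90)
obs 11: x=-2 → posterior Normal(-315/247, 55/494)

-315/247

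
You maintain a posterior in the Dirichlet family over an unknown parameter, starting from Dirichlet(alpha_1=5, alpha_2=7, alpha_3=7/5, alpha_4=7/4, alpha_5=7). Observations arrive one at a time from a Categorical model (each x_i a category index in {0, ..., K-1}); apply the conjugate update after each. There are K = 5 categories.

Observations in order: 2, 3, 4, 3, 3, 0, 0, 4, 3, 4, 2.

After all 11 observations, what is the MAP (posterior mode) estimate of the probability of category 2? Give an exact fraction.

obs 1: x=2 → posterior Dirichlet(5, 7, 12/5, 7/4, 7)
obs 2: x=3 → posterior Dirichlet(5, 7, 12/5, 11/4, 7)
obs 3: x=4 → posterior Dirichlet(5, 7, 12/5, 11/4, 8)
obs 4: x=3 → posterior Dirichlet(5, 7, 12/5, 15/4, 8)
obs 5: x=3 → posterior Dirichlet(5, 7, 12/5, 19/4, 8)
obs 6: x=0 → posterior Dirichlet(6, 7, 12/5, 19/4, 8)
obs 7: x=0 → posterior Dirichlet(7, 7, 12/5, 19/4, 8)
obs 8: x=4 → posterior Dirichlet(7, 7, 12/5, 19/4, 9)
obs 9: x=3 → posterior Dirichlet(7, 7, 12/5, 23/4, 9)
obs 10: x=4 → posterior Dirichlet(7, 7, 12/5, 23/4, 10)
obs 11: x=2 → posterior Dirichlet(7, 7, 17/5, 23/4, 10)

48/563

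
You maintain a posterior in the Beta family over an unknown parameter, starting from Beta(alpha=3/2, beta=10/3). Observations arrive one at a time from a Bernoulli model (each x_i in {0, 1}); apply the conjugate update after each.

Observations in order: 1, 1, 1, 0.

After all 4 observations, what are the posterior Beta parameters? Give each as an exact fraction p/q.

alpha=9/2, beta=13/3

obs 1: x=1 → posterior Beta(5/2, 10/3)
obs 2: x=1 → posterior Beta(7/2, 10/3)
obs 3: x=1 → posterior Beta(9/2, 10/3)
obs 4: x=0 → posterior Beta(9/2, 13/3)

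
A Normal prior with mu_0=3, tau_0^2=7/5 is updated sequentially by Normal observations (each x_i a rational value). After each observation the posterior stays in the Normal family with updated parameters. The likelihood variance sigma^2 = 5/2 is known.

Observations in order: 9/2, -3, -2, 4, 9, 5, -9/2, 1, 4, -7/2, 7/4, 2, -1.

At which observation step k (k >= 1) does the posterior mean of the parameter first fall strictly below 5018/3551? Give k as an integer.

obs 1: x=9/2 → posterior Normal(46/13, 35/39)
obs 2: x=-3 → posterior Normal(96/53, 35/53)
obs 3: x=-2 → posterior Normal(68/67, 35/67)
obs 4: x=4 → posterior Normal(124/81, 35/81)
obs 5: x=9 → posterior Normal(50/19, 7/19)
obs 6: x=5 → posterior Normal(320/109, 35/109)
obs 7: x=-9/2 → posterior Normal(257/123, 35/123)
obs 8: x=1 → posterior Normal(271/137, 35/137)
obs 9: x=4 → posterior Normal(327/151, 35/151)
obs 10: x=-7/2 → posterior Normal(278/165, 7/33)
obs 11: x=7/4 → posterior Normal(605/358, 35/179)
obs 12: x=2 → posterior Normal(661/386, 35/193)
obs 13: x=-1 → posterior Normal(211/138, 35/207)

k = 3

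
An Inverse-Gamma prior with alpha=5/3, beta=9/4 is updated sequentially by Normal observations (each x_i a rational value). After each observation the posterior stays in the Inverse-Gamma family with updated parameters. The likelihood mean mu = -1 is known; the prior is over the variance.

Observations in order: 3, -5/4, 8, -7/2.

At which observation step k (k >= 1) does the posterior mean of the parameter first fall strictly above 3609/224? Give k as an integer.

k = 3

obs 1: x=3 → posterior Inverse-Gamma(13/6, 41/4)
obs 2: x=-5/4 → posterior Inverse-Gamma(8/3, 329/32)
obs 3: x=8 → posterior Inverse-Gamma(19/6, 1625/32)
obs 4: x=-7/2 → posterior Inverse-Gamma(11/3, 1725/32)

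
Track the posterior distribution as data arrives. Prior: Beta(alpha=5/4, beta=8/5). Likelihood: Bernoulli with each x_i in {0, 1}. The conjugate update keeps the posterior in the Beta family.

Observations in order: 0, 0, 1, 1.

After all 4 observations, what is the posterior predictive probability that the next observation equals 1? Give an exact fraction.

obs 1: x=0 → posterior Beta(5/4, 13/5)
obs 2: x=0 → posterior Beta(5/4, 18/5)
obs 3: x=1 → posterior Beta(9/4, 18/5)
obs 4: x=1 → posterior Beta(13/4, 18/5)

65/137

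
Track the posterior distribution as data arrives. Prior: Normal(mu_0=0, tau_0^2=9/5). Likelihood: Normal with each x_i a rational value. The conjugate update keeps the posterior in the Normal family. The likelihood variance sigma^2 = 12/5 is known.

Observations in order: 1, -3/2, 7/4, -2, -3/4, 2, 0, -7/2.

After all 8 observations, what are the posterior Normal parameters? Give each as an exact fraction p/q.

mu_0=-9/28, tau_0^2=9/35

obs 1: x=1 → posterior Normal(3/7, 36/35)
obs 2: x=-3/2 → posterior Normal(-3/20, 18/25)
obs 3: x=7/4 → posterior Normal(15/52, 36/65)
obs 4: x=-2 → posterior Normal(-9/64, 9/20)
obs 5: x=-3/4 → posterior Normal(-9/38, 36/95)
obs 6: x=2 → posterior Normal(3/44, 18/55)
obs 7: x=0 → posterior Normal(3/50, 36/125)
obs 8: x=-7/2 → posterior Normal(-9/28, 9/35)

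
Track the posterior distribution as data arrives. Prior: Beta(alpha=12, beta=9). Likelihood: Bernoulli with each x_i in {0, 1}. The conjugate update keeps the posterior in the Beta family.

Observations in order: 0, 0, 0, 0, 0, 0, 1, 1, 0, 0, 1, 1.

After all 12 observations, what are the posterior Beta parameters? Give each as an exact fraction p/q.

alpha=16, beta=17

obs 1: x=0 → posterior Beta(12, 10)
obs 2: x=0 → posterior Beta(12, 11)
obs 3: x=0 → posterior Beta(12, 12)
obs 4: x=0 → posterior Beta(12, 13)
obs 5: x=0 → posterior Beta(12, 14)
obs 6: x=0 → posterior Beta(12, 15)
obs 7: x=1 → posterior Beta(13, 15)
obs 8: x=1 → posterior Beta(14, 15)
obs 9: x=0 → posterior Beta(14, 16)
obs 10: x=0 → posterior Beta(14, 17)
obs 11: x=1 → posterior Beta(15, 17)
obs 12: x=1 → posterior Beta(16, 17)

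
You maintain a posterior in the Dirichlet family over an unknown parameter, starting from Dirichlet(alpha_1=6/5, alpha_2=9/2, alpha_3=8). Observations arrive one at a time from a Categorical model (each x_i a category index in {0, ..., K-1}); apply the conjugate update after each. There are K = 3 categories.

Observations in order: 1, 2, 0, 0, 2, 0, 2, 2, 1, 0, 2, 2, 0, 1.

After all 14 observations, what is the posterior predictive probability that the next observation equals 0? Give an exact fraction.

62/277

obs 1: x=1 → posterior Dirichlet(6/5, 11/2, 8)
obs 2: x=2 → posterior Dirichlet(6/5, 11/2, 9)
obs 3: x=0 → posterior Dirichlet(11/5, 11/2, 9)
obs 4: x=0 → posterior Dirichlet(16/5, 11/2, 9)
obs 5: x=2 → posterior Dirichlet(16/5, 11/2, 10)
obs 6: x=0 → posterior Dirichlet(21/5, 11/2, 10)
obs 7: x=2 → posterior Dirichlet(21/5, 11/2, 11)
obs 8: x=2 → posterior Dirichlet(21/5, 11/2, 12)
obs 9: x=1 → posterior Dirichlet(21/5, 13/2, 12)
obs 10: x=0 → posterior Dirichlet(26/5, 13/2, 12)
obs 11: x=2 → posterior Dirichlet(26/5, 13/2, 13)
obs 12: x=2 → posterior Dirichlet(26/5, 13/2, 14)
obs 13: x=0 → posterior Dirichlet(31/5, 13/2, 14)
obs 14: x=1 → posterior Dirichlet(31/5, 15/2, 14)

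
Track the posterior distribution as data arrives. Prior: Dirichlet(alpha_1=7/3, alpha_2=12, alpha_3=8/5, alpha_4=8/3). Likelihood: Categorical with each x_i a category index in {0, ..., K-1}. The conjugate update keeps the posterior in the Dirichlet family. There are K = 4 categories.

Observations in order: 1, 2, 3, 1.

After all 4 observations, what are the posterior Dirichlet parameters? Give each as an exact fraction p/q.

alpha_1=7/3, alpha_2=14, alpha_3=13/5, alpha_4=11/3

obs 1: x=1 → posterior Dirichlet(7/3, 13, 8/5, 8/3)
obs 2: x=2 → posterior Dirichlet(7/3, 13, 13/5, 8/3)
obs 3: x=3 → posterior Dirichlet(7/3, 13, 13/5, 11/3)
obs 4: x=1 → posterior Dirichlet(7/3, 14, 13/5, 11/3)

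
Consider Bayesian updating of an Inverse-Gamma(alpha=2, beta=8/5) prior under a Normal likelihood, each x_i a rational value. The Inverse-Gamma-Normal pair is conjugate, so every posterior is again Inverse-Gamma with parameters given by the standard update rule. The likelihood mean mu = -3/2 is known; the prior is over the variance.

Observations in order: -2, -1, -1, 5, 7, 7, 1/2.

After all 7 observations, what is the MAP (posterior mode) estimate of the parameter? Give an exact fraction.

obs 1: x=-2 → posterior Inverse-Gamma(5/2, 69/40)
obs 2: x=-1 → posterior Inverse-Gamma(3, 37/20)
obs 3: x=-1 → posterior Inverse-Gamma(7/2, 79/40)
obs 4: x=5 → posterior Inverse-Gamma(4, 231/10)
obs 5: x=7 → posterior Inverse-Gamma(9/2, 2369/40)
obs 6: x=7 → posterior Inverse-Gamma(5, 1907/20)
obs 7: x=1/2 → posterior Inverse-Gamma(11/2, 1947/20)

1947/130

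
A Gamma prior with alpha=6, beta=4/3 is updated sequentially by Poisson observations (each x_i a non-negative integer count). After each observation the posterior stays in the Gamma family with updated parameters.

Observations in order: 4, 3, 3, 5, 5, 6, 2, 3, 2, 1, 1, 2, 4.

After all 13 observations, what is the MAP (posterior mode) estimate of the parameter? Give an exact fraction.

138/43

obs 1: x=4 → posterior Gamma(10, 7/3)
obs 2: x=3 → posterior Gamma(13, 10/3)
obs 3: x=3 → posterior Gamma(16, 13/3)
obs 4: x=5 → posterior Gamma(21, 16/3)
obs 5: x=5 → posterior Gamma(26, 19/3)
obs 6: x=6 → posterior Gamma(32, 22/3)
obs 7: x=2 → posterior Gamma(34, 25/3)
obs 8: x=3 → posterior Gamma(37, 28/3)
obs 9: x=2 → posterior Gamma(39, 31/3)
obs 10: x=1 → posterior Gamma(40, 34/3)
obs 11: x=1 → posterior Gamma(41, 37/3)
obs 12: x=2 → posterior Gamma(43, 40/3)
obs 13: x=4 → posterior Gamma(47, 43/3)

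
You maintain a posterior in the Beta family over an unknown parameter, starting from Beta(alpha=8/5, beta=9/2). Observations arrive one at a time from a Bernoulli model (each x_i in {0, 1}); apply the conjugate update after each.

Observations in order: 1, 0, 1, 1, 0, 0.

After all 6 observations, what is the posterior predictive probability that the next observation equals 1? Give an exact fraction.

obs 1: x=1 → posterior Beta(13/5, 9/2)
obs 2: x=0 → posterior Beta(13/5, 11/2)
obs 3: x=1 → posterior Beta(18/5, 11/2)
obs 4: x=1 → posterior Beta(23/5, 11/2)
obs 5: x=0 → posterior Beta(23/5, 13/2)
obs 6: x=0 → posterior Beta(23/5, 15/2)

46/121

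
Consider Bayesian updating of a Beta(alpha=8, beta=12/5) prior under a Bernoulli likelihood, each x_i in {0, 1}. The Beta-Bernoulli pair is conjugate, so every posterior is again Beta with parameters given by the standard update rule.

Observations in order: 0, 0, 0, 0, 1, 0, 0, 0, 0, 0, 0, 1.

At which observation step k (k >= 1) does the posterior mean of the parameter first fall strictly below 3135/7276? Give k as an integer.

k = 11

obs 1: x=0 → posterior Beta(8, 17/5)
obs 2: x=0 → posterior Beta(8, 22/5)
obs 3: x=0 → posterior Beta(8, 27/5)
obs 4: x=0 → posterior Beta(8, 32/5)
obs 5: x=1 → posterior Beta(9, 32/5)
obs 6: x=0 → posterior Beta(9, 37/5)
obs 7: x=0 → posterior Beta(9, 42/5)
obs 8: x=0 → posterior Beta(9, 47/5)
obs 9: x=0 → posterior Beta(9, 52/5)
obs 10: x=0 → posterior Beta(9, 57/5)
obs 11: x=0 → posterior Beta(9, 62/5)
obs 12: x=1 → posterior Beta(10, 62/5)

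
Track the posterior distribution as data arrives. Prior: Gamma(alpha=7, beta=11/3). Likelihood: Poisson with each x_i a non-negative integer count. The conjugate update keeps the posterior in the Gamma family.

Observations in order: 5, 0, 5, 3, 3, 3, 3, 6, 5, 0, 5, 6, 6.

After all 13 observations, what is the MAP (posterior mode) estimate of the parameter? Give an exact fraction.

84/25

obs 1: x=5 → posterior Gamma(12, 14/3)
obs 2: x=0 → posterior Gamma(12, 17/3)
obs 3: x=5 → posterior Gamma(17, 20/3)
obs 4: x=3 → posterior Gamma(20, 23/3)
obs 5: x=3 → posterior Gamma(23, 26/3)
obs 6: x=3 → posterior Gamma(26, 29/3)
obs 7: x=3 → posterior Gamma(29, 32/3)
obs 8: x=6 → posterior Gamma(35, 35/3)
obs 9: x=5 → posterior Gamma(40, 38/3)
obs 10: x=0 → posterior Gamma(40, 41/3)
obs 11: x=5 → posterior Gamma(45, 44/3)
obs 12: x=6 → posterior Gamma(51, 47/3)
obs 13: x=6 → posterior Gamma(57, 50/3)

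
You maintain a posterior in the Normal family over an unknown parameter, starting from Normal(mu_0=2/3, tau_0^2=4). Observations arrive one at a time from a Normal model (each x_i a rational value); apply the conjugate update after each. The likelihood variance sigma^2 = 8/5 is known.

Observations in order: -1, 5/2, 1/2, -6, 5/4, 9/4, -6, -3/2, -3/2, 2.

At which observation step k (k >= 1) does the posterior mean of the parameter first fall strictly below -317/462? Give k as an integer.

k = 4

obs 1: x=-1 → posterior Normal(-11/21, 8/7)
obs 2: x=5/2 → posterior Normal(53/72, 2/3)
obs 3: x=1/2 → posterior Normal(2/3, 8/17)
obs 4: x=-6 → posterior Normal(-28/33, 4/11)
obs 5: x=5/4 → posterior Normal(-149/324, 8/27)
obs 6: x=9/4 → posterior Normal(-7/192, 1/4)
obs 7: x=-6 → posterior Normal(-187/222, 8/37)
obs 8: x=-3/2 → posterior Normal(-58/63, 4/21)
obs 9: x=-3/2 → posterior Normal(-277/282, 8/47)
obs 10: x=2 → posterior Normal(-217/312, 2/13)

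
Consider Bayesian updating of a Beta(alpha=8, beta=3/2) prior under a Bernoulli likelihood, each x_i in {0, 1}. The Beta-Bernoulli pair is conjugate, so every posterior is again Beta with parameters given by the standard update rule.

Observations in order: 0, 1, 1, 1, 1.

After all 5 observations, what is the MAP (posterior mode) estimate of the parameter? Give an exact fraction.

22/25

obs 1: x=0 → posterior Beta(8, 5/2)
obs 2: x=1 → posterior Beta(9, 5/2)
obs 3: x=1 → posterior Beta(10, 5/2)
obs 4: x=1 → posterior Beta(11, 5/2)
obs 5: x=1 → posterior Beta(12, 5/2)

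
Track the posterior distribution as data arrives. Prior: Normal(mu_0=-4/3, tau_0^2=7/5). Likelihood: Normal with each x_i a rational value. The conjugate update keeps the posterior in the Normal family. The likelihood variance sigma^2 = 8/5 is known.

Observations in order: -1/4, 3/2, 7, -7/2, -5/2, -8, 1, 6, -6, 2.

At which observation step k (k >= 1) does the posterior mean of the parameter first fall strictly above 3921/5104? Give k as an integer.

k = 3

obs 1: x=-1/4 → posterior Normal(-149/180, 56/75)
obs 2: x=3/2 → posterior Normal(-23/264, 28/55)
obs 3: x=7 → posterior Normal(565/348, 56/145)
obs 4: x=-7/2 → posterior Normal(271/432, 14/45)
obs 5: x=-5/2 → posterior Normal(61/516, 56/215)
obs 6: x=-8 → posterior Normal(-611/600, 28/125)
obs 7: x=1 → posterior Normal(-527/684, 56/285)
obs 8: x=6 → posterior Normal(-23/768, 7/40)
obs 9: x=-6 → posterior Normal(-527/852, 56/355)
obs 10: x=2 → posterior Normal(-359/936, 28/195)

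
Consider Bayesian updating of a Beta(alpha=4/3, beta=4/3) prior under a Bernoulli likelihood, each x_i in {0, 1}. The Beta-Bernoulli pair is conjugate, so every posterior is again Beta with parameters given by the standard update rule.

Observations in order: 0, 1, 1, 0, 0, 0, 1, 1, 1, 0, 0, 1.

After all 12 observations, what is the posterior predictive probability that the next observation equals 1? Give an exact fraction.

obs 1: x=0 → posterior Beta(4/3, 7/3)
obs 2: x=1 → posterior Beta(7/3, 7/3)
obs 3: x=1 → posterior Beta(10/3, 7/3)
obs 4: x=0 → posterior Beta(10/3, 10/3)
obs 5: x=0 → posterior Beta(10/3, 13/3)
obs 6: x=0 → posterior Beta(10/3, 16/3)
obs 7: x=1 → posterior Beta(13/3, 16/3)
obs 8: x=1 → posterior Beta(16/3, 16/3)
obs 9: x=1 → posterior Beta(19/3, 16/3)
obs 10: x=0 → posterior Beta(19/3, 19/3)
obs 11: x=0 → posterior Beta(19/3, 22/3)
obs 12: x=1 → posterior Beta(22/3, 22/3)

1/2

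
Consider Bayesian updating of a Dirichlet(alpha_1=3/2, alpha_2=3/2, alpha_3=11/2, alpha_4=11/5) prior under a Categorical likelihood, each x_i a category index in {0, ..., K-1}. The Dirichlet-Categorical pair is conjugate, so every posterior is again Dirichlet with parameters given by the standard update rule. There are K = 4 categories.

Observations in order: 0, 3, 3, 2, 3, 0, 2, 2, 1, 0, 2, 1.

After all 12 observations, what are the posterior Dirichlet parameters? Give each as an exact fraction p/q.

alpha_1=9/2, alpha_2=7/2, alpha_3=19/2, alpha_4=26/5

obs 1: x=0 → posterior Dirichlet(5/2, 3/2, 11/2, 11/5)
obs 2: x=3 → posterior Dirichlet(5/2, 3/2, 11/2, 16/5)
obs 3: x=3 → posterior Dirichlet(5/2, 3/2, 11/2, 21/5)
obs 4: x=2 → posterior Dirichlet(5/2, 3/2, 13/2, 21/5)
obs 5: x=3 → posterior Dirichlet(5/2, 3/2, 13/2, 26/5)
obs 6: x=0 → posterior Dirichlet(7/2, 3/2, 13/2, 26/5)
obs 7: x=2 → posterior Dirichlet(7/2, 3/2, 15/2, 26/5)
obs 8: x=2 → posterior Dirichlet(7/2, 3/2, 17/2, 26/5)
obs 9: x=1 → posterior Dirichlet(7/2, 5/2, 17/2, 26/5)
obs 10: x=0 → posterior Dirichlet(9/2, 5/2, 17/2, 26/5)
obs 11: x=2 → posterior Dirichlet(9/2, 5/2, 19/2, 26/5)
obs 12: x=1 → posterior Dirichlet(9/2, 7/2, 19/2, 26/5)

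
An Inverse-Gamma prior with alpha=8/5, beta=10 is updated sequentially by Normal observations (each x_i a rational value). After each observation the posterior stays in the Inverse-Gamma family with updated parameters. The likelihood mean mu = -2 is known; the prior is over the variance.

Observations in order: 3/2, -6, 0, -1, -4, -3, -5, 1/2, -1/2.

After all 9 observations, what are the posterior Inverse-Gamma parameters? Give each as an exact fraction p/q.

alpha=61/10, beta=303/8

obs 1: x=3/2 → posterior Inverse-Gamma(21/10, 129/8)
obs 2: x=-6 → posterior Inverse-Gamma(13/5, 193/8)
obs 3: x=0 → posterior Inverse-Gamma(31/10, 209/8)
obs 4: x=-1 → posterior Inverse-Gamma(18/5, 213/8)
obs 5: x=-4 → posterior Inverse-Gamma(41/10, 229/8)
obs 6: x=-3 → posterior Inverse-Gamma(23/5, 233/8)
obs 7: x=-5 → posterior Inverse-Gamma(51/10, 269/8)
obs 8: x=1/2 → posterior Inverse-Gamma(28/5, 147/4)
obs 9: x=-1/2 → posterior Inverse-Gamma(61/10, 303/8)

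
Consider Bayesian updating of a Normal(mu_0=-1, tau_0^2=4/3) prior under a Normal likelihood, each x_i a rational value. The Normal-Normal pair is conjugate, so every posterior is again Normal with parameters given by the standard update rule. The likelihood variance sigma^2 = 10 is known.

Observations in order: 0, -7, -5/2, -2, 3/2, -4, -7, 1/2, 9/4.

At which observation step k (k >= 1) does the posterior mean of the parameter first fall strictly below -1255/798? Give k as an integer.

k = 3

obs 1: x=0 → posterior Normal(-15/17, 20/17)
obs 2: x=-7 → posterior Normal(-29/19, 20/19)
obs 3: x=-5/2 → posterior Normal(-34/21, 20/21)
obs 4: x=-2 → posterior Normal(-38/23, 20/23)
obs 5: x=3/2 → posterior Normal(-7/5, 4/5)
obs 6: x=-4 → posterior Normal(-43/27, 20/27)
obs 7: x=-7 → posterior Normal(-57/29, 20/29)
obs 8: x=1/2 → posterior Normal(-56/31, 20/31)
obs 9: x=9/4 → posterior Normal(-103/66, 20/33)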